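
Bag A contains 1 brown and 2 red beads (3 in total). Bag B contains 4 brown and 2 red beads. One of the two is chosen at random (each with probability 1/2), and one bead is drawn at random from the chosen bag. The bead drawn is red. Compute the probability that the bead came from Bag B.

P(red | Bag A) = 2/3; P(red | Bag B) = 1/3.
P(red) = 1/2·2/3 + 1/2·1/3 = 1/2.
By Bayes' rule, P(Bag B | red) = 1/6 / 1/2 = 1/3 ≈ 0.3333.

1/3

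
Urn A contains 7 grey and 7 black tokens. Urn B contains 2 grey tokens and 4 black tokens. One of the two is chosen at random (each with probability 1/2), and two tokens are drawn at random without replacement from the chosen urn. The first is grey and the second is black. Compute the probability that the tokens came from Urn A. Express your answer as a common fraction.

P(E | Urn A) = 7/26; P(E | Urn B) = 4/15.
P(E) = 1/2·7/26 + 1/2·4/15 = 209/780.
By Bayes' rule, P(Urn A | E) = 7/52 / 209/780 = 105/209 ≈ 0.5024.

105/209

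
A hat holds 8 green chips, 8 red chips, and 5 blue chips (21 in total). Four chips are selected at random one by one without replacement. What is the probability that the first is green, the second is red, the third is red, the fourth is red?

16/855

Multiply the conditional probability of each draw in order, without replacement, so each draw removes one from its color and from the total.
P = (8/21) · (8/20) · (7/19) · (6/18) = 16/855 ≈ 0.0187.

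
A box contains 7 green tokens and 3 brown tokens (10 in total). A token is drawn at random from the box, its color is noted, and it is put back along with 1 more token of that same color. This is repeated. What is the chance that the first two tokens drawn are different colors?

21/55

Either green then brown, or brown then green; after the first draw the total is 11.
P = (7/10)·(3/11) + (3/10)·(7/11) = 21/55 ≈ 0.3818.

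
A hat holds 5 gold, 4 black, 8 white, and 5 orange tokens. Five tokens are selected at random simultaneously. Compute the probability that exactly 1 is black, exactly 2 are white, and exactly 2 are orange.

Unordered draws without replacement: count favorable combinations over C(22,5).
Favorable = C(5,0) · C(4,1) · C(8,2) · C(5,2) = 1120; total = C(22,5) = 26334.
P = 1120/26334 = 80/1881 ≈ 0.0425.

80/1881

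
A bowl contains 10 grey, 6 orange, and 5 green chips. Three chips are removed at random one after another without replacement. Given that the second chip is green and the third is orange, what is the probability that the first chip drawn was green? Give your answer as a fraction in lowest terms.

4/19

P(first=green and the second chip is green and the third is orange) = (5/21)·(4/20)·(6/19) = 2/133.
P(E) = Σ over first color = 5/133 + 5/266 + 2/133 = 1/14.
By Bayes, P(first=green | E) = 2/133 / 1/14 = 4/19 ≈ 0.2105.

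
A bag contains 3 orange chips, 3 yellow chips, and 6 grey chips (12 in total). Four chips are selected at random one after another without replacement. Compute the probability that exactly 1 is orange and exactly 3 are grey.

4/33

Unordered draws without replacement: count favorable combinations over C(12,4).
Favorable = C(3,1) · C(3,0) · C(6,3) = 60; total = C(12,4) = 495.
P = 60/495 = 4/33 ≈ 0.1212.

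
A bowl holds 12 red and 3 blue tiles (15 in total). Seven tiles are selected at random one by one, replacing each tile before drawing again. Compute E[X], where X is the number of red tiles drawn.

28/5

By linearity of expectation, E[X] = Σ P(draw i is red); each independent draw has P(red) = 12/15.
E[X] = 7 · 12/15 = 28/5 ≈ 5.6000.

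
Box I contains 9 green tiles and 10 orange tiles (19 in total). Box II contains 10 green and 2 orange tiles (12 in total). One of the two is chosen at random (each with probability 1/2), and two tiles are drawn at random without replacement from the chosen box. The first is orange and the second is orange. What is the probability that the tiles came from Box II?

P(E | Box I) = 5/19; P(E | Box II) = 1/66.
P(E) = 1/2·5/19 + 1/2·1/66 = 349/2508.
By Bayes' rule, P(Box II | E) = 1/132 / 349/2508 = 19/349 ≈ 0.0544.

19/349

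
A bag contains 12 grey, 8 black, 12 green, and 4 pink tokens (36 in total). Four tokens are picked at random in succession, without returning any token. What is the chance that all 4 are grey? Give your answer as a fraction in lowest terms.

Unordered draws without replacement: count favorable combinations over C(36,4).
Favorable = C(12,4) · C(8,0) · C(12,0) · C(4,0) = 495; total = C(36,4) = 58905.
P = 495/58905 = 1/119 ≈ 0.0084.

1/119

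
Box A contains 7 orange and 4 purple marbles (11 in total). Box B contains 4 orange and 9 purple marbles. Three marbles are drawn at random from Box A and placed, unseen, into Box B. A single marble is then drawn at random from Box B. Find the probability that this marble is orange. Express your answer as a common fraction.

65/176

Condition on how many of the transferred marbles are orange (from Box A: 7 orange of 11; then Box B has 16 total).
  0 orange: C(7,0)C(4,3)/C(11,3) = 4/165; then P = 4/16
  1 orange: C(7,1)C(4,2)/C(11,3) = 14/55; then P = 5/16
  2 orange: C(7,2)C(4,1)/C(11,3) = 28/55; then P = 6/16
  3 orange: C(7,3)C(4,0)/C(11,3) = 7/33; then P = 7/16
P(orange from Box B) = 65/176 ≈ 0.3693.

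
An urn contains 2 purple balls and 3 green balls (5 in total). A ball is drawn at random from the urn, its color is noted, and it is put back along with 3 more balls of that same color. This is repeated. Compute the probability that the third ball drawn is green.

3/5

Sum over the four possibilities for the first two draws (green/not-green each), tracking how the green count and total change by +3 per draw.
P(third is green) = 3/5 ≈ 0.6000. (In a Pólya urn every draw has the same marginal probability 3/5.)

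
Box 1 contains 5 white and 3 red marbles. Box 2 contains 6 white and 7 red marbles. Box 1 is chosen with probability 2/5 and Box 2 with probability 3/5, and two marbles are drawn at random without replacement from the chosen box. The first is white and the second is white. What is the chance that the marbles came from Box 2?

21/47

P(E | Box 1) = 5/14; P(E | Box 2) = 5/26.
P(E) = 2/5·5/14 + 3/5·5/26 = 47/182.
By Bayes' rule, P(Box 2 | E) = 3/26 / 47/182 = 21/47 ≈ 0.4468.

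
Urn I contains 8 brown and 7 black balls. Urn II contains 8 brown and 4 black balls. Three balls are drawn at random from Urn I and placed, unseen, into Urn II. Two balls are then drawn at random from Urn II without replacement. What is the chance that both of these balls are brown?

208/525

Condition on how many of the transferred balls are brown (from Urn I: 8 brown of 15; then Urn II has 15 total).
  0 brown: C(8,0)C(7,3)/C(15,3) = 1/13; then P = C(8,2)/C(15,2) = 4/15
  1 brown: C(8,1)C(7,2)/C(15,3) = 24/65; then P = C(9,2)/C(15,2) = 12/35
  2 brown: C(8,2)C(7,1)/C(15,3) = 28/65; then P = C(10,2)/C(15,2) = 3/7
  3 brown: C(8,3)C(7,0)/C(15,3) = 8/65; then P = C(11,2)/C(15,2) = 11/21
P(both brown) = 208/525 ≈ 0.3962.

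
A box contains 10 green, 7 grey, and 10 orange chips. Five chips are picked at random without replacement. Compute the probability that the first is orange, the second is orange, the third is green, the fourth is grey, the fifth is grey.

Multiply the conditional probability of each draw in order, without replacement, so each draw removes one from its color and from the total.
P = (10/27) · (9/26) · (10/25) · (7/24) · (6/23) = 7/1794 ≈ 0.0039.

7/1794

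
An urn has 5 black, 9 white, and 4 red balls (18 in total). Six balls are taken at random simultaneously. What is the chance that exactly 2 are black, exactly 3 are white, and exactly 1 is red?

Unordered draws without replacement: count favorable combinations over C(18,6).
Favorable = C(5,2) · C(9,3) · C(4,1) = 3360; total = C(18,6) = 18564.
P = 3360/18564 = 40/221 ≈ 0.1810.

40/221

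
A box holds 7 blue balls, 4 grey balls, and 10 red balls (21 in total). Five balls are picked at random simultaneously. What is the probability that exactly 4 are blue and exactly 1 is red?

50/2907

Unordered draws without replacement: count favorable combinations over C(21,5).
Favorable = C(7,4) · C(4,0) · C(10,1) = 350; total = C(21,5) = 20349.
P = 350/20349 = 50/2907 ≈ 0.0172.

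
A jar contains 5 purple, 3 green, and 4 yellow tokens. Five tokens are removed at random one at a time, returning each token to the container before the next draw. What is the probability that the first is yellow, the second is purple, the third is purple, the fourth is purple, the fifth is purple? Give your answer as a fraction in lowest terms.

Multiply the conditional probability of each draw in order, with replacement (the composition resets each draw).
P = (4/12) · (5/12) · (5/12) · (5/12) · (5/12) = 625/62208 ≈ 0.0100.

625/62208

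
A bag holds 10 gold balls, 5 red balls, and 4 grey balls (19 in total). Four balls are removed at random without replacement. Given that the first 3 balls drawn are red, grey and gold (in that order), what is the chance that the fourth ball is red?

1/4

After removing 1 gold, 1 red, 1 grey, the bag has 4 red out of 16 remaining.
P(fourth is red | given) = 4/16 = 1/4 ≈ 0.2500.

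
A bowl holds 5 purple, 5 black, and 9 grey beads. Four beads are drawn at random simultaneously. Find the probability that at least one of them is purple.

2875/3876

Use the complement: P(at least one purple) = 1 − P(no purple).
P(none) = C(14,4)/C(19,4) = 1001/3876.
So P = 1 − 1001/3876 = 2875/3876 ≈ 0.7417.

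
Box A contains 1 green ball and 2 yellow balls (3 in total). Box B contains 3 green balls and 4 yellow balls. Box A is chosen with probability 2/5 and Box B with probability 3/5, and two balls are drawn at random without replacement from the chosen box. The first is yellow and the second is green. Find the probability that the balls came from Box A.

P(E | Box A) = 1/3; P(E | Box B) = 2/7.
P(E) = 2/5·1/3 + 3/5·2/7 = 32/105.
By Bayes' rule, P(Box A | E) = 2/15 / 32/105 = 7/16 ≈ 0.4375.

7/16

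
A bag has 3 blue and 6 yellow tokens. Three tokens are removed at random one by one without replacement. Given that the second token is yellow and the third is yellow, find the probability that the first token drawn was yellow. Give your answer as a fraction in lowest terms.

4/7

P(first=yellow and the second token is yellow and the third is yellow) = (6/9)·(5/8)·(4/7) = 5/21.
P(E) = Σ over first color = 5/28 + 5/21 = 5/12.
By Bayes, P(first=yellow | E) = 5/21 / 5/12 = 4/7 ≈ 0.5714.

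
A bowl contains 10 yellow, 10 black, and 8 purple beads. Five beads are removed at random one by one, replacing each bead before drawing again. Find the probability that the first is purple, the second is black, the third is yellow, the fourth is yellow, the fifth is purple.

125/33614

Multiply the conditional probability of each draw in order, with replacement (the composition resets each draw).
P = (8/28) · (10/28) · (10/28) · (10/28) · (8/28) = 125/33614 ≈ 0.0037.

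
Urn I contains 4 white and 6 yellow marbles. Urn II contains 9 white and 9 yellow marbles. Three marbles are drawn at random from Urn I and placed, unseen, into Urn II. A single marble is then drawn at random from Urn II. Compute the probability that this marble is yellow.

Condition on how many of the transferred marbles are yellow (from Urn I: 6 yellow of 10; then Urn II has 21 total).
  0 yellow: C(6,0)C(4,3)/C(10,3) = 1/30; then P = 9/21
  1 yellow: C(6,1)C(4,2)/C(10,3) = 3/10; then P = 10/21
  2 yellow: C(6,2)C(4,1)/C(10,3) = 1/2; then P = 11/21
  3 yellow: C(6,3)C(4,0)/C(10,3) = 1/6; then P = 12/21
P(yellow from Urn II) = 18/35 ≈ 0.5143.

18/35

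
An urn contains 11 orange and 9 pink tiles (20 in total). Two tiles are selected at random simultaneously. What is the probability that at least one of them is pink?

Use the complement: P(at least one pink) = 1 − P(no pink).
P(none) = C(11,2)/C(20,2) = 55/190.
So P = 1 − 55/190 = 27/38 ≈ 0.7105.

27/38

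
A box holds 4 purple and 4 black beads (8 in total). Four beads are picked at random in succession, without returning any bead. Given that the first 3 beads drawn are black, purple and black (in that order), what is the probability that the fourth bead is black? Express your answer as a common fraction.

After removing 1 purple, 2 black, the box has 2 black out of 5 remaining.
P(fourth is black | given) = 2/5 ≈ 0.4000.

2/5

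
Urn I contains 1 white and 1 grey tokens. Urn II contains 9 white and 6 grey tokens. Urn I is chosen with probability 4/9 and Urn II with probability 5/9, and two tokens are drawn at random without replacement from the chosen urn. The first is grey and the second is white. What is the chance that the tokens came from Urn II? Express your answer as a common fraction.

P(E | Urn I) = 1/2; P(E | Urn II) = 9/35.
P(E) = 4/9·1/2 + 5/9·9/35 = 23/63.
By Bayes' rule, P(Urn II | E) = 1/7 / 23/63 = 9/23 ≈ 0.3913.

9/23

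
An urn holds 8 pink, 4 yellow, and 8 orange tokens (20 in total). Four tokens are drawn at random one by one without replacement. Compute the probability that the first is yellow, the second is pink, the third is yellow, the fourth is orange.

Multiply the conditional probability of each draw in order, without replacement, so each draw removes one from its color and from the total.
P = (4/20) · (8/19) · (3/18) · (8/17) = 32/4845 ≈ 0.0066.

32/4845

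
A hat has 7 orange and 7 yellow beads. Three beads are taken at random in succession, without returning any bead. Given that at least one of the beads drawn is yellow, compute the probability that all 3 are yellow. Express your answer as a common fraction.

P(all 3 yellow) = C(7,3)/C(14,3) = 5/52; P(at least one yellow) = 1 − C(7,3)/C(14,3) = 47/52.
Since 'all 3 yellow' ⊆ 'at least one yellow', P(all 3 | at least one) = 5/52 / 47/52 = 5/47 ≈ 0.1064.

5/47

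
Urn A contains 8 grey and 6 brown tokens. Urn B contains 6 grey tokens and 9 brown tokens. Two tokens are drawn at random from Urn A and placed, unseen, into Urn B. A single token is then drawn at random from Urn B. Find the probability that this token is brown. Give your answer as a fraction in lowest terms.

Condition on how many of the transferred tokens are brown (from Urn A: 6 brown of 14; then Urn B has 17 total).
  0 brown: C(6,0)C(8,2)/C(14,2) = 4/13; then P = 9/17
  1 brown: C(6,1)C(8,1)/C(14,2) = 48/91; then P = 10/17
  2 brown: C(6,2)C(8,0)/C(14,2) = 15/91; then P = 11/17
P(brown from Urn B) = 69/119 ≈ 0.5798.

69/119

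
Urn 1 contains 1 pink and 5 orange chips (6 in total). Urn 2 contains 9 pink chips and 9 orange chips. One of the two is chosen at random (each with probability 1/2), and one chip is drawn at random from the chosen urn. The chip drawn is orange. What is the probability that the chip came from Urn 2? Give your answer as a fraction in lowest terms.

P(orange | Urn 1) = 5/6; P(orange | Urn 2) = 1/2.
P(orange) = 1/2·5/6 + 1/2·1/2 = 2/3.
By Bayes' rule, P(Urn 2 | orange) = 1/4 / 2/3 = 3/8 ≈ 0.3750.

3/8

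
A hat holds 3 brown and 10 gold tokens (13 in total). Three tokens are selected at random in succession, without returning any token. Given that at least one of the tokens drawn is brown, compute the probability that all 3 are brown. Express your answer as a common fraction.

P(all 3 brown) = C(3,3)/C(13,3) = 1/286; P(at least one brown) = 1 − C(10,3)/C(13,3) = 83/143.
Since 'all 3 brown' ⊆ 'at least one brown', P(all 3 | at least one) = 1/286 / 83/143 = 1/166 ≈ 0.0060.

1/166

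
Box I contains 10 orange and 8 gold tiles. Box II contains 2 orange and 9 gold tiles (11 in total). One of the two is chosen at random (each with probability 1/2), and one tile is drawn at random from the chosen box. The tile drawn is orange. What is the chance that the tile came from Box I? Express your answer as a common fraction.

55/73

P(orange | Box I) = 5/9; P(orange | Box II) = 2/11.
P(orange) = 1/2·5/9 + 1/2·2/11 = 73/198.
By Bayes' rule, P(Box I | orange) = 5/18 / 73/198 = 55/73 ≈ 0.7534.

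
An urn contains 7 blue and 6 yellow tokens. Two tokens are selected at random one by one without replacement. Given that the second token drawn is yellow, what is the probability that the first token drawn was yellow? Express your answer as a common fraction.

P(first=yellow and the second token drawn is yellow) = (6/13)·(5/12) = 5/26.
P(the second token drawn is yellow) = Σ over first color = 7/26 + 5/26 = 6/13.
By Bayes, P(first=yellow | the second token drawn is yellow) = 5/26 / 6/13 = 5/12 ≈ 0.4167.

5/12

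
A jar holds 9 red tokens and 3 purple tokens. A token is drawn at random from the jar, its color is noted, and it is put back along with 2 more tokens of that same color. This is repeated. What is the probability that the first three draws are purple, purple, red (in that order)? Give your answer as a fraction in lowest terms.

45/896

Track the composition after each reinforcement of +2.
P = (3/12) · (5/14) · (9/16) = 45/896 ≈ 0.0502.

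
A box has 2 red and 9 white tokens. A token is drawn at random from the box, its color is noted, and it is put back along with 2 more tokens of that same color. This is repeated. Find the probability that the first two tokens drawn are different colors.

Either white then red, or red then white; after the first draw the total is 13.
P = (9/11)·(2/13) + (2/11)·(9/13) = 36/143 ≈ 0.2517.

36/143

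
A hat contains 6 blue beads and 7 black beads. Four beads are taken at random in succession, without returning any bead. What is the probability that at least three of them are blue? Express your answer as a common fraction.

Sum the hypergeometric tail for j = 3,…,4 blue beads.
Favorable = C(6,3)·C(7,1) + C(6,4)·C(7,0) = 155; total = C(13,4) = 715.
P = 155/715 = 31/143 ≈ 0.2168.

31/143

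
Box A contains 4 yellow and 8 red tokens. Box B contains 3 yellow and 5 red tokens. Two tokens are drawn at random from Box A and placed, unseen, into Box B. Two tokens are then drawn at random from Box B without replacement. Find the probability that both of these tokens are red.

188/495

Condition on how many of the transferred tokens are red (from Box A: 8 red of 12; then Box B has 10 total).
  0 red: C(8,0)C(4,2)/C(12,2) = 1/11; then P = C(5,2)/C(10,2) = 2/9
  1 red: C(8,1)C(4,1)/C(12,2) = 16/33; then P = C(6,2)/C(10,2) = 1/3
  2 red: C(8,2)C(4,0)/C(12,2) = 14/33; then P = C(7,2)/C(10,2) = 7/15
P(both red) = 188/495 ≈ 0.3798.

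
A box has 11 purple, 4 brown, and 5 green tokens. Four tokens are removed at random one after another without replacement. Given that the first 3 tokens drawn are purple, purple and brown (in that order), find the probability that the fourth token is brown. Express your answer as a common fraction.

After removing 2 purple, 1 brown, the box has 3 brown out of 17 remaining.
P(fourth is brown | given) = 3/17 ≈ 0.1765.

3/17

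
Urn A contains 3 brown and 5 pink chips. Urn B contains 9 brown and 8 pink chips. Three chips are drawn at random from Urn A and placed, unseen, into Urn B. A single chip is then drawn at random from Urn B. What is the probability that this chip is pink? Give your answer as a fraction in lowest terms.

Condition on how many of the transferred chips are pink (from Urn A: 5 pink of 8; then Urn B has 20 total).
  0 pink: C(5,0)C(3,3)/C(8,3) = 1/56; then P = 8/20
  1 pink: C(5,1)C(3,2)/C(8,3) = 15/56; then P = 9/20
  2 pink: C(5,2)C(3,1)/C(8,3) = 15/28; then P = 10/20
  3 pink: C(5,3)C(3,0)/C(8,3) = 5/28; then P = 11/20
P(pink from Urn B) = 79/160 ≈ 0.4938.

79/160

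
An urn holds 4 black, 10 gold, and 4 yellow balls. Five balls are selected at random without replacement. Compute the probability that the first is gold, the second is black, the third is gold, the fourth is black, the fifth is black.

1/476

Multiply the conditional probability of each draw in order, without replacement, so each draw removes one from its color and from the total.
P = (10/18) · (4/17) · (9/16) · (3/15) · (2/14) = 1/476 ≈ 0.0021.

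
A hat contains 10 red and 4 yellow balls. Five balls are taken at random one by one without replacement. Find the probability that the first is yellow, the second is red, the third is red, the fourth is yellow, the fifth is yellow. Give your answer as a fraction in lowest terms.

9/1001

Multiply the conditional probability of each draw in order, without replacement, so each draw removes one from its color and from the total.
P = (4/14) · (10/13) · (9/12) · (3/11) · (2/10) = 9/1001 ≈ 0.0090.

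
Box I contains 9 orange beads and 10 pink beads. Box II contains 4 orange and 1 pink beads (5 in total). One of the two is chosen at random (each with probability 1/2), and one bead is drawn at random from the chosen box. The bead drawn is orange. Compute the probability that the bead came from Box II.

76/121

P(orange | Box I) = 9/19; P(orange | Box II) = 4/5.
P(orange) = 1/2·9/19 + 1/2·4/5 = 121/190.
By Bayes' rule, P(Box II | orange) = 2/5 / 121/190 = 76/121 ≈ 0.6281.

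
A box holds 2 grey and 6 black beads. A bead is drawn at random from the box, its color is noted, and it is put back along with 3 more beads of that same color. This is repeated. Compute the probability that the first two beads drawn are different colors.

3/11

Either black then grey, or grey then black; after the first draw the total is 11.
P = (6/8)·(2/11) + (2/8)·(6/11) = 3/11 ≈ 0.2727.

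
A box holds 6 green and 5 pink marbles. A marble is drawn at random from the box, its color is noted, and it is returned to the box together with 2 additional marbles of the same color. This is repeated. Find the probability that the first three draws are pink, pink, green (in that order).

14/143

Track the composition after each reinforcement of +2.
P = (5/11) · (7/13) · (6/15) = 14/143 ≈ 0.0979.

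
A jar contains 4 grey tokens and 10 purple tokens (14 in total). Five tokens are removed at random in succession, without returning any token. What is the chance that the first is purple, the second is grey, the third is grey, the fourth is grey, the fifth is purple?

9/1001

Multiply the conditional probability of each draw in order, without replacement, so each draw removes one from its color and from the total.
P = (10/14) · (4/13) · (3/12) · (2/11) · (9/10) = 9/1001 ≈ 0.0090.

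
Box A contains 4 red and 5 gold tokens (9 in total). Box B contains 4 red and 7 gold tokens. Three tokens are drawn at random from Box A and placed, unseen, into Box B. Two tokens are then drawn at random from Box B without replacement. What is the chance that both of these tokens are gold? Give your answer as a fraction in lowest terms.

Condition on how many of the transferred tokens are gold (from Box A: 5 gold of 9; then Box B has 14 total).
  0 gold: C(5,0)C(4,3)/C(9,3) = 1/21; then P = C(7,2)/C(14,2) = 3/13
  1 gold: C(5,1)C(4,2)/C(9,3) = 5/14; then P = C(8,2)/C(14,2) = 4/13
  2 gold: C(5,2)C(4,1)/C(9,3) = 10/21; then P = C(9,2)/C(14,2) = 36/91
  3 gold: C(5,3)C(4,0)/C(9,3) = 5/42; then P = C(10,2)/C(14,2) = 45/91
P(both gold) = 67/182 ≈ 0.3681.

67/182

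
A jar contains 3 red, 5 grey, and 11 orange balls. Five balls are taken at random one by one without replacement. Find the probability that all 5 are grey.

1/11628

Unordered draws without replacement: count favorable combinations over C(19,5).
Favorable = C(3,0) · C(5,5) · C(11,0) = 1; total = C(19,5) = 11628.
P = 1/11628 = 1/11628 ≈ 0.0001.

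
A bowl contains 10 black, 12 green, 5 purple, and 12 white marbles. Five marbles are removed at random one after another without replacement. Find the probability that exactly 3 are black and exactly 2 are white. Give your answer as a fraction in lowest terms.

Unordered draws without replacement: count favorable combinations over C(39,5).
Favorable = C(10,3) · C(12,0) · C(5,0) · C(12,2) = 7920; total = C(39,5) = 575757.
P = 7920/575757 = 880/63973 ≈ 0.0138.

880/63973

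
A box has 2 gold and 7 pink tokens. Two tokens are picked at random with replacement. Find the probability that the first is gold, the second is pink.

14/81

Multiply the conditional probability of each draw in order, with replacement (the composition resets each draw).
P = (2/9) · (7/9) = 14/81 ≈ 0.1728.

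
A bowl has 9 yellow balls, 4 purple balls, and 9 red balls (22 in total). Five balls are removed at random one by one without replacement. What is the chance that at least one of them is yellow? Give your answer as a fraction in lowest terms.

Use the complement: P(at least one yellow) = 1 − P(no yellow).
P(none) = C(13,5)/C(22,5) = 1287/26334.
So P = 1 − 1287/26334 = 253/266 ≈ 0.9511.

253/266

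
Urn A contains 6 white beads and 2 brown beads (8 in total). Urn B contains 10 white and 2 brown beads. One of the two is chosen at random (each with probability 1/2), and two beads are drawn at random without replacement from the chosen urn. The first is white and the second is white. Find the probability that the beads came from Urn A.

P(E | Urn A) = 15/28; P(E | Urn B) = 15/22.
P(E) = 1/2·15/28 + 1/2·15/22 = 375/616.
By Bayes' rule, P(Urn A | E) = 15/56 / 375/616 = 11/25 ≈ 0.4400.

11/25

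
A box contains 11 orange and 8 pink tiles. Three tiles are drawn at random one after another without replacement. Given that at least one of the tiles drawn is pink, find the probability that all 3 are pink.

P(all 3 pink) = C(8,3)/C(19,3) = 56/969; P(at least one pink) = 1 − C(11,3)/C(19,3) = 268/323.
Since 'all 3 pink' ⊆ 'at least one pink', P(all 3 | at least one) = 56/969 / 268/323 = 14/201 ≈ 0.0697.

14/201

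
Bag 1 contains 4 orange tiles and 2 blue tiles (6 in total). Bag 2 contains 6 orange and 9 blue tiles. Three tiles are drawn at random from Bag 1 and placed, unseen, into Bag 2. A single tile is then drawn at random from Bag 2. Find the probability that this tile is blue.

Condition on how many of the transferred tiles are blue (from Bag 1: 2 blue of 6; then Bag 2 has 18 total).
  0 blue: C(2,0)C(4,3)/C(6,3) = 1/5; then P = 9/18
  1 blue: C(2,1)C(4,2)/C(6,3) = 3/5; then P = 10/18
  2 blue: C(2,2)C(4,1)/C(6,3) = 1/5; then P = 11/18
P(blue from Bag 2) = 5/9 ≈ 0.5556.

5/9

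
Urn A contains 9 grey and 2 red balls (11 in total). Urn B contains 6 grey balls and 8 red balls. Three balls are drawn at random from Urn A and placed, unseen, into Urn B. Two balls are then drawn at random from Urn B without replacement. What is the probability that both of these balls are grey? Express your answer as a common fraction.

1743/7480

Condition on how many of the transferred balls are grey (from Urn A: 9 grey of 11; then Urn B has 17 total).
  1 grey: C(9,1)C(2,2)/C(11,3) = 3/55; then P = C(7,2)/C(17,2) = 21/136
  2 grey: C(9,2)C(2,1)/C(11,3) = 24/55; then P = C(8,2)/C(17,2) = 7/34
  3 grey: C(9,3)C(2,0)/C(11,3) = 28/55; then P = C(9,2)/C(17,2) = 9/34
P(both grey) = 1743/7480 ≈ 0.2330.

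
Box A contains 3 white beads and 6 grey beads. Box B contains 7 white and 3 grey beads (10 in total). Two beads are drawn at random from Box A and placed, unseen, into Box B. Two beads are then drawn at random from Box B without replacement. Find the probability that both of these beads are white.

103/264

Condition on how many of the transferred beads are white (from Box A: 3 white of 9; then Box B has 12 total).
  0 white: C(3,0)C(6,2)/C(9,2) = 5/12; then P = C(7,2)/C(12,2) = 7/22
  1 white: C(3,1)C(6,1)/C(9,2) = 1/2; then P = C(8,2)/C(12,2) = 14/33
  2 white: C(3,2)C(6,0)/C(9,2) = 1/12; then P = C(9,2)/C(12,2) = 6/11
P(both white) = 103/264 ≈ 0.3902.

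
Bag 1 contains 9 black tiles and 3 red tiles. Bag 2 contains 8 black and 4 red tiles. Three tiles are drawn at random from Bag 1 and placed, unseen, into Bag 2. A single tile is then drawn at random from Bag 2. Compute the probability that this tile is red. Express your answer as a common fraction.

19/60

Condition on how many of the transferred tiles are red (from Bag 1: 3 red of 12; then Bag 2 has 15 total).
  0 red: C(3,0)C(9,3)/C(12,3) = 21/55; then P = 4/15
  1 red: C(3,1)C(9,2)/C(12,3) = 27/55; then P = 5/15
  2 red: C(3,2)C(9,1)/C(12,3) = 27/220; then P = 6/15
  3 red: C(3,3)C(9,0)/C(12,3) = 1/220; then P = 7/15
P(red from Bag 2) = 19/60 ≈ 0.3167.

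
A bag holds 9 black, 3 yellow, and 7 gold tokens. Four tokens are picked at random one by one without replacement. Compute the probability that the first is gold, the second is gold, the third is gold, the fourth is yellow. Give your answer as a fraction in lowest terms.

35/5168

Multiply the conditional probability of each draw in order, without replacement, so each draw removes one from its color and from the total.
P = (7/19) · (6/18) · (5/17) · (3/16) = 35/5168 ≈ 0.0068.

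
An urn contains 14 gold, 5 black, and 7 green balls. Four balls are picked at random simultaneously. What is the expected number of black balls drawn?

By linearity of expectation, E[X] = Σ P(draw i is black); by symmetry each draw (even without replacement) has P(black) = 5/26.
E[X] = 4 · 5/26 = 10/13 ≈ 0.7692.

10/13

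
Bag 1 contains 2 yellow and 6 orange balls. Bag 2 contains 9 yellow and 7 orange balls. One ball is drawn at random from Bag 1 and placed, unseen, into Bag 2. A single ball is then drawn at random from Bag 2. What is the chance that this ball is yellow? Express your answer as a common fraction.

Condition on how many of the transferred balls are yellow (from Bag 1: 2 yellow of 8; then Bag 2 has 17 total).
  0 yellow: C(2,0)C(6,1)/C(8,1) = 3/4; then P = 9/17
  1 yellow: C(2,1)C(6,0)/C(8,1) = 1/4; then P = 10/17
P(yellow from Bag 2) = 37/68 ≈ 0.5441.

37/68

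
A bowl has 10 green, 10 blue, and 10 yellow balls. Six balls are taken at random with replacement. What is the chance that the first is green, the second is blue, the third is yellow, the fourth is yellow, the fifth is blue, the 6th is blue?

1/729

Multiply the conditional probability of each draw in order, with replacement (the composition resets each draw).
P = (10/30) · (10/30) · (10/30) · (10/30) · (10/30) · (10/30) = 1/729 ≈ 0.0014.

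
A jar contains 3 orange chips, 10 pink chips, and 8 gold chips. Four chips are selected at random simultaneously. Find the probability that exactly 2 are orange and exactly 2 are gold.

Unordered draws without replacement: count favorable combinations over C(21,4).
Favorable = C(3,2) · C(10,0) · C(8,2) = 84; total = C(21,4) = 5985.
P = 84/5985 = 4/285 ≈ 0.0140.

4/285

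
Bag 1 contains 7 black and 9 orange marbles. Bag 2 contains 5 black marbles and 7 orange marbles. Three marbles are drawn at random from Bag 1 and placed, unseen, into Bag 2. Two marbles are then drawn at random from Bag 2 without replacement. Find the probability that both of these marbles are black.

1367/8400

Condition on how many of the transferred marbles are black (from Bag 1: 7 black of 16; then Bag 2 has 15 total).
  0 black: C(7,0)C(9,3)/C(16,3) = 3/20; then P = C(5,2)/C(15,2) = 2/21
  1 black: C(7,1)C(9,2)/C(16,3) = 9/20; then P = C(6,2)/C(15,2) = 1/7
  2 black: C(7,2)C(9,1)/C(16,3) = 27/80; then P = C(7,2)/C(15,2) = 1/5
  3 black: C(7,3)C(9,0)/C(16,3) = 1/16; then P = C(8,2)/C(15,2) = 4/15
P(both black) = 1367/8400 ≈ 0.1627.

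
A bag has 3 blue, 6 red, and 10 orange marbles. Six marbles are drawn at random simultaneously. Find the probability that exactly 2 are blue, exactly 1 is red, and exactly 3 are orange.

Unordered draws without replacement: count favorable combinations over C(19,6).
Favorable = C(3,2) · C(6,1) · C(10,3) = 2160; total = C(19,6) = 27132.
P = 2160/27132 = 180/2261 ≈ 0.0796.

180/2261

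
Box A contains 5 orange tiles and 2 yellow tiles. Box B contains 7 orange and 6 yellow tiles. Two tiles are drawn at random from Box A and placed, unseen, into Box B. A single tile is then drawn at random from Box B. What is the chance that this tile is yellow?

46/105

Condition on how many of the transferred tiles are yellow (from Box A: 2 yellow of 7; then Box B has 15 total).
  0 yellow: C(2,0)C(5,2)/C(7,2) = 10/21; then P = 6/15
  1 yellow: C(2,1)C(5,1)/C(7,2) = 10/21; then P = 7/15
  2 yellow: C(2,2)C(5,0)/C(7,2) = 1/21; then P = 8/15
P(yellow from Box B) = 46/105 ≈ 0.4381.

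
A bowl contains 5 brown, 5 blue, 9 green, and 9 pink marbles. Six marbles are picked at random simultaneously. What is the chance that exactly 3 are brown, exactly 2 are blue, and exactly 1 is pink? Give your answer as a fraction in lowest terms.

Unordered draws without replacement: count favorable combinations over C(28,6).
Favorable = C(5,3) · C(5,2) · C(9,0) · C(9,1) = 900; total = C(28,6) = 376740.
P = 900/376740 = 5/2093 ≈ 0.0024.

5/2093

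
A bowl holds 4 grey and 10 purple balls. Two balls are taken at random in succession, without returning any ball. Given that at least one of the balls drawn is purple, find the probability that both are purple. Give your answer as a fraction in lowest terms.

9/17

P(both purple) = C(10,2)/C(14,2) = 45/91; P(at least one purple) = 1 − C(4,2)/C(14,2) = 85/91.
Since 'both purple' ⊆ 'at least one purple', P(both | at least one) = 45/91 / 85/91 = 9/17 ≈ 0.5294.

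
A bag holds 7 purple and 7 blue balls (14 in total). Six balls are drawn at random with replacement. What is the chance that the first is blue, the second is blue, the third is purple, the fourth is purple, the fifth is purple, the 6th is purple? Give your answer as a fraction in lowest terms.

Multiply the conditional probability of each draw in order, with replacement (the composition resets each draw).
P = (7/14) · (7/14) · (7/14) · (7/14) · (7/14) · (7/14) = 1/64 ≈ 0.0156.

1/64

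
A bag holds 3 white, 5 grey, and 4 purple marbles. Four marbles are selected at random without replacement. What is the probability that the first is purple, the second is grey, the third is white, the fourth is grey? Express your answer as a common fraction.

2/99

Multiply the conditional probability of each draw in order, without replacement, so each draw removes one from its color and from the total.
P = (4/12) · (5/11) · (3/10) · (4/9) = 2/99 ≈ 0.0202.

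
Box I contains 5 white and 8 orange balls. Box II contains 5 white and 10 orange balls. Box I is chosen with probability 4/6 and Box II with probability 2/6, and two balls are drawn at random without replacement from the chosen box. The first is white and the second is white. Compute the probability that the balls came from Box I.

P(E | Box I) = 5/39; P(E | Box II) = 2/21.
P(E) = 2/3·5/39 + 1/3·2/21 = 32/273.
By Bayes' rule, P(Box I | E) = 10/117 / 32/273 = 35/48 ≈ 0.7292.

35/48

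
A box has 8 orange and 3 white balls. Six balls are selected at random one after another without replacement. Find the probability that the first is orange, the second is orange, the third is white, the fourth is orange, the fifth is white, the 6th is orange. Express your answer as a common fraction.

Multiply the conditional probability of each draw in order, without replacement, so each draw removes one from its color and from the total.
P = (8/11) · (7/10) · (3/9) · (6/8) · (2/7) · (5/6) = 1/33 ≈ 0.0303.

1/33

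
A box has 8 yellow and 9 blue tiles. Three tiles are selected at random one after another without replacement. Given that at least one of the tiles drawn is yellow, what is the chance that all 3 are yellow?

P(all 3 yellow) = C(8,3)/C(17,3) = 7/85; P(at least one yellow) = 1 − C(9,3)/C(17,3) = 149/170.
Since 'all 3 yellow' ⊆ 'at least one yellow', P(all 3 | at least one) = 7/85 / 149/170 = 14/149 ≈ 0.0940.

14/149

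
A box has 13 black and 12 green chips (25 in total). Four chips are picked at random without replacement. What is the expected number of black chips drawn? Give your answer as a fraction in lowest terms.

By linearity of expectation, E[X] = Σ P(draw i is black); by symmetry each draw (even without replacement) has P(black) = 13/25.
E[X] = 4 · 13/25 = 52/25 ≈ 2.0800.

52/25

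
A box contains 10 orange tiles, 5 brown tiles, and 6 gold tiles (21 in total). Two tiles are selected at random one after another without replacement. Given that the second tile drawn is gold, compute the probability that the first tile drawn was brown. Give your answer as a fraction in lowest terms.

P(first=brown and the second tile drawn is gold) = (5/21)·(6/20) = 1/14.
P(the second tile drawn is gold) = Σ over first color = 1/7 + 1/14 + 1/14 = 2/7.
By Bayes, P(first=brown | the second tile drawn is gold) = 1/14 / 2/7 = 1/4 ≈ 0.2500.

1/4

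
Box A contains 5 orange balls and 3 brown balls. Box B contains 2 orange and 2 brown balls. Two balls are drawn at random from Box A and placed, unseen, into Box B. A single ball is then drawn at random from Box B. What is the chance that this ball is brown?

11/24

Condition on how many of the transferred balls are brown (from Box A: 3 brown of 8; then Box B has 6 total).
  0 brown: C(3,0)C(5,2)/C(8,2) = 5/14; then P = 2/6
  1 brown: C(3,1)C(5,1)/C(8,2) = 15/28; then P = 3/6
  2 brown: C(3,2)C(5,0)/C(8,2) = 3/28; then P = 4/6
P(brown from Box B) = 11/24 ≈ 0.4583.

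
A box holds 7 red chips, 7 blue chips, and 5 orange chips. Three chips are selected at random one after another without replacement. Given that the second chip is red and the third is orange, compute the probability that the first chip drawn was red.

P(first=red and the second chip is red and the third is orange) = (7/19)·(6/18)·(5/17) = 35/969.
P(E) = Σ over first color = 35/969 + 245/5814 + 70/2907 = 35/342.
By Bayes, P(first=red | E) = 35/969 / 35/342 = 6/17 ≈ 0.3529.

6/17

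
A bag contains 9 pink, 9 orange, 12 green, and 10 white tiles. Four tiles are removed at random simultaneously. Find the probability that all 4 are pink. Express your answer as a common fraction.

63/45695

Unordered draws without replacement: count favorable combinations over C(40,4).
Favorable = C(9,4) · C(9,0) · C(12,0) · C(10,0) = 126; total = C(40,4) = 91390.
P = 126/91390 = 63/45695 ≈ 0.0014.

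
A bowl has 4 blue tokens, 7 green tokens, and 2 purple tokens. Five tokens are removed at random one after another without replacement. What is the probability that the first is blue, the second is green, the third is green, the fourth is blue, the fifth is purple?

14/2145

Multiply the conditional probability of each draw in order, without replacement, so each draw removes one from its color and from the total.
P = (4/13) · (7/12) · (6/11) · (3/10) · (2/9) = 14/2145 ≈ 0.0065.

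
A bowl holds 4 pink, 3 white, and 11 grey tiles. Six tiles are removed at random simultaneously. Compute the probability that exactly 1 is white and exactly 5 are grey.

33/442

Unordered draws without replacement: count favorable combinations over C(18,6).
Favorable = C(4,0) · C(3,1) · C(11,5) = 1386; total = C(18,6) = 18564.
P = 1386/18564 = 33/442 ≈ 0.0747.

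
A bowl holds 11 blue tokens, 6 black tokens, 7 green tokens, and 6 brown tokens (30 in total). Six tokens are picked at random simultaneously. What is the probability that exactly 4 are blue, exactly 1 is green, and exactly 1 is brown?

44/1885

Unordered draws without replacement: count favorable combinations over C(30,6).
Favorable = C(11,4) · C(6,0) · C(7,1) · C(6,1) = 13860; total = C(30,6) = 593775.
P = 13860/593775 = 44/1885 ≈ 0.0233.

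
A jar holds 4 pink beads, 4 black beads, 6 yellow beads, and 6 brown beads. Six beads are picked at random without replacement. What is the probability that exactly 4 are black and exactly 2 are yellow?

Unordered draws without replacement: count favorable combinations over C(20,6).
Favorable = C(4,0) · C(4,4) · C(6,2) · C(6,0) = 15; total = C(20,6) = 38760.
P = 15/38760 = 1/2584 ≈ 0.0004.

1/2584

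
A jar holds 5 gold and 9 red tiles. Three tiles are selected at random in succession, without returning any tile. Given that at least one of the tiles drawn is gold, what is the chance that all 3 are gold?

1/28

P(all 3 gold) = C(5,3)/C(14,3) = 5/182; P(at least one gold) = 1 − C(9,3)/C(14,3) = 10/13.
Since 'all 3 gold' ⊆ 'at least one gold', P(all 3 | at least one) = 5/182 / 10/13 = 1/28 ≈ 0.0357.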